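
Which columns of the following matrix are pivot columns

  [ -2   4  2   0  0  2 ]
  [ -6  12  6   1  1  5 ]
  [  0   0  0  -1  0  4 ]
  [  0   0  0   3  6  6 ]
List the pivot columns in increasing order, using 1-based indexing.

1, 4, 5

ρ1 ← -1/2·ρ1
  [  1  -2  -1   0  0  -1 ]
  [ -6  12   6   1  1   5 ]
  [  0   0   0  -1  0   4 ]
  [  0   0   0   3  6   6 ]
ρ2 ← ρ2 + 6·ρ1
  [ 1  -2  -1   0  0  -1 ]
  [ 0   0   0   1  1  -1 ]
  [ 0   0   0  -1  0   4 ]
  [ 0   0   0   3  6   6 ]
ρ3 ← ρ3 + ρ2
  [ 1  -2  -1  0  0  -1 ]
  [ 0   0   0  1  1  -1 ]
  [ 0   0   0  0  1   3 ]
  [ 0   0   0  3  6   6 ]
ρ4 ← ρ4 − 3·ρ2
  [ 1  -2  -1  0  0  -1 ]
  [ 0   0   0  1  1  -1 ]
  [ 0   0   0  0  1   3 ]
  [ 0   0   0  0  3   9 ]
ρ4 ← ρ4 − 3·ρ3
  [ 1  -2  -1  0  0  -1 ]
  [ 0   0   0  1  1  -1 ]
  [ 0   0   0  0  1   3 ]
  [ 0   0   0  0  0   0 ]
ρ2 ← ρ2 − ρ3
  [ 1  -2  -1  0  0  -1 ]
  [ 0   0   0  1  0  -4 ]
  [ 0   0   0  0  1   3 ]
  [ 0   0   0  0  0   0 ]
Pivot columns are the columns containing a leading 1.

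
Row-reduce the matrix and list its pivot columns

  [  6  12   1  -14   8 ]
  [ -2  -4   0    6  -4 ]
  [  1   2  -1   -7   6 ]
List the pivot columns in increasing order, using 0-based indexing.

ρ1 → 1/6·ρ1
  [  1   2  1/6  -7/3  4/3 ]
  [ -2  -4    0     6   -4 ]
  [  1   2   -1    -7    6 ]
ρ2 → ρ2 + 2·ρ1
  [ 1  2  1/6  -7/3   4/3 ]
  [ 0  0  1/3   4/3  -4/3 ]
  [ 1  2   -1    -7     6 ]
ρ3 → ρ3 − ρ1
  [ 1  2   1/6   -7/3   4/3 ]
  [ 0  0   1/3    4/3  -4/3 ]
  [ 0  0  -7/6  -14/3  14/3 ]
ρ2 → 3·ρ2
  [ 1  2   1/6   -7/3   4/3 ]
  [ 0  0     1      4    -4 ]
  [ 0  0  -7/6  -14/3  14/3 ]
ρ3 → ρ3 + 7/6·ρ2
  [ 1  2  1/6  -7/3  4/3 ]
  [ 0  0    1     4   -4 ]
  [ 0  0    0     0    0 ]
ρ1 → ρ1 − 1/6·ρ2
  [ 1  2  0  -3   2 ]
  [ 0  0  1   4  -4 ]
  [ 0  0  0   0   0 ]
Pivot columns are the columns containing a leading 1.

0, 2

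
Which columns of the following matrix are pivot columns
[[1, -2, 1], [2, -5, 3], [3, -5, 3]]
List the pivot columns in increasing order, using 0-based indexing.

R2 → R2 − 2·R1
  [ 1  -2  1 ]
  [ 0  -1  1 ]
  [ 3  -5  3 ]
R3 → R3 − 3·R1
  [ 1  -2  1 ]
  [ 0  -1  1 ]
  [ 0   1  0 ]
R2 → -1·R2
  [ 1  -2   1 ]
  [ 0   1  -1 ]
  [ 0   1   0 ]
R3 → R3 − R2
  [ 1  -2   1 ]
  [ 0   1  -1 ]
  [ 0   0   1 ]
R2 → R2 + R3
  [ 1  -2  1 ]
  [ 0   1  0 ]
  [ 0   0  1 ]
R1 → R1 − R3
  [ 1  -2  0 ]
  [ 0   1  0 ]
  [ 0   0  1 ]
R1 → R1 + 2·R2
  [ 1  0  0 ]
  [ 0  1  0 ]
  [ 0  0  1 ]
Pivot columns are the columns containing a leading 1.

0, 1, 2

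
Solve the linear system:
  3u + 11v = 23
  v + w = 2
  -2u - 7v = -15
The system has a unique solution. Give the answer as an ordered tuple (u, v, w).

(4, 1, 1)

Form the augmented matrix and row-reduce:
  [  3  11  0  |   23 ]
  [  0   1  1  |    2 ]
  [ -2  -7  0  |  -15 ]
R1 → 1/3·R1
  [  1  11/3  0  |  23/3 ]
  [  0     1  1  |     2 ]
  [ -2    -7  0  |   -15 ]
R3 → R3 + 2·R1
  [ 1  11/3  0  |  23/3 ]
  [ 0     1  1  |     2 ]
  [ 0   1/3  0  |   1/3 ]
R3 → R3 − 1/3·R2
  [ 1  11/3     0  |  23/3 ]
  [ 0     1     1  |     2 ]
  [ 0     0  -1/3  |  -1/3 ]
R3 → -3·R3
  [ 1  11/3  0  |  23/3 ]
  [ 0     1  1  |     2 ]
  [ 0     0  1  |     1 ]
R2 → R2 − R3
  [ 1  11/3  0  |  23/3 ]
  [ 0     1  0  |     1 ]
  [ 0     0  1  |     1 ]
R1 → R1 − 11/3·R2
  [ 1  0  0  |  4 ]
  [ 0  1  0  |  1 ]
  [ 0  0  1  |  1 ]
Reading off the last column: u = 4, v = 1, w = 1.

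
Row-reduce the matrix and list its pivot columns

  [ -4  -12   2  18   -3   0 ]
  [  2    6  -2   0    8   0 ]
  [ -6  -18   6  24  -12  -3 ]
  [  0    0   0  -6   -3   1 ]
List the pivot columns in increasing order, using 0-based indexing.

0, 2, 3, 5

Multiply r1 by -1/4.
  [  1    3  -1/2  -9/2  3/4   0 ]
  [  2    6    -2     0    8   0 ]
  [ -6  -18     6    24  -12  -3 ]
  [  0    0     0    -6   -3   1 ]
Subtract 2 times r1 from r2.
  [  1    3  -1/2  -9/2   3/4   0 ]
  [  0    0    -1     9  13/2   0 ]
  [ -6  -18     6    24   -12  -3 ]
  [  0    0     0    -6    -3   1 ]
Add 6 times r1 to r3.
  [ 1  3  -1/2  -9/2    3/4   0 ]
  [ 0  0    -1     9   13/2   0 ]
  [ 0  0     3    -3  -15/2  -3 ]
  [ 0  0     0    -6     -3   1 ]
Multiply r2 by -1.
  [ 1  3  -1/2  -9/2    3/4   0 ]
  [ 0  0     1    -9  -13/2   0 ]
  [ 0  0     3    -3  -15/2  -3 ]
  [ 0  0     0    -6     -3   1 ]
Subtract 3 times r2 from r3.
  [ 1  3  -1/2  -9/2    3/4   0 ]
  [ 0  0     1    -9  -13/2   0 ]
  [ 0  0     0    24     12  -3 ]
  [ 0  0     0    -6     -3   1 ]
Multiply r3 by 1/24.
  [ 1  3  -1/2  -9/2    3/4     0 ]
  [ 0  0     1    -9  -13/2     0 ]
  [ 0  0     0     1    1/2  -1/8 ]
  [ 0  0     0    -6     -3     1 ]
Add 6 times r3 to r4.
  [ 1  3  -1/2  -9/2    3/4     0 ]
  [ 0  0     1    -9  -13/2     0 ]
  [ 0  0     0     1    1/2  -1/8 ]
  [ 0  0     0     0      0   1/4 ]
Multiply r4 by 4.
  [ 1  3  -1/2  -9/2    3/4     0 ]
  [ 0  0     1    -9  -13/2     0 ]
  [ 0  0     0     1    1/2  -1/8 ]
  [ 0  0     0     0      0     1 ]
Add 1/8 times r4 to r3.
  [ 1  3  -1/2  -9/2    3/4  0 ]
  [ 0  0     1    -9  -13/2  0 ]
  [ 0  0     0     1    1/2  0 ]
  [ 0  0     0     0      0  1 ]
Add 9 times r3 to r2.
  [ 1  3  -1/2  -9/2  3/4  0 ]
  [ 0  0     1     0   -2  0 ]
  [ 0  0     0     1  1/2  0 ]
  [ 0  0     0     0    0  1 ]
Add 9/2 times r3 to r1.
  [ 1  3  -1/2  0    3  0 ]
  [ 0  0     1  0   -2  0 ]
  [ 0  0     0  1  1/2  0 ]
  [ 0  0     0  0    0  1 ]
Add 1/2 times r2 to r1.
  [ 1  3  0  0    2  0 ]
  [ 0  0  1  0   -2  0 ]
  [ 0  0  0  1  1/2  0 ]
  [ 0  0  0  0    0  1 ]
Pivot columns are the columns containing a leading 1.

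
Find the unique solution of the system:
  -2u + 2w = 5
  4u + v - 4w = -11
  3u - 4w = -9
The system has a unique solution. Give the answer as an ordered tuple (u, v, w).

(-1, -1, 3/2)

Form the augmented matrix and row-reduce:
  [ -2  0   2  |    5 ]
  [  4  1  -4  |  -11 ]
  [  3  0  -4  |   -9 ]
r1 -> -1/2·r1
r2 -> r2 − 4·r1
r3 -> r3 − 3·r1
r3 -> -1·r3
r1 -> r1 + r3
Reading off the last column: u = -1, v = -1, w = 3/2.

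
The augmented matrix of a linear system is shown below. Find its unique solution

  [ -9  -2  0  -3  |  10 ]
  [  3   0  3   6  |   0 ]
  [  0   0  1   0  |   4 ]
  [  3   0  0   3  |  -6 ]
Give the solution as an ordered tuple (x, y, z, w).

(0, -2, 4, -2)

R1 -> -1/9·R1
R2 -> R2 − 3·R1
R4 -> R4 − 3·R1
R2 -> -3/2·R2
R4 -> R4 + 2/3·R2
R4 -> R4 + 3·R3
R4 -> -1/3·R4
R2 -> R2 + 15/2·R4
R1 -> R1 − 1/3·R4
R2 -> R2 + 9/2·R3
R1 -> R1 − 2/9·R2
Reading off the last column: x = 0, y = -2, z = 4, w = -2.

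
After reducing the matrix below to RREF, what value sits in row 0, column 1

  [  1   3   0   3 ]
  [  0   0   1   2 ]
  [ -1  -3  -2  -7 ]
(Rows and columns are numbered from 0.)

3

R3 → R3 + R1
  [ 1  3   0   3 ]
  [ 0  0   1   2 ]
  [ 0  0  -2  -4 ]
R3 → R3 + 2·R2
  [ 1  3  0  3 ]
  [ 0  0  1  2 ]
  [ 0  0  0  0 ]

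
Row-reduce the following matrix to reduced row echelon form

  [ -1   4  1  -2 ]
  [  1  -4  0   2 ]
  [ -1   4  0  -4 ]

[[1, -4, 0, 0], [0, 0, 1, 0], [0, 0, 0, 1]]

Multiply R1 by -1.
  [  1  -4  -1   2 ]
  [  1  -4   0   2 ]
  [ -1   4   0  -4 ]
Subtract R1 from R2.
  [  1  -4  -1   2 ]
  [  0   0   1   0 ]
  [ -1   4   0  -4 ]
Add R1 to R3.
  [ 1  -4  -1   2 ]
  [ 0   0   1   0 ]
  [ 0   0  -1  -2 ]
Add R2 to R3.
  [ 1  -4  -1   2 ]
  [ 0   0   1   0 ]
  [ 0   0   0  -2 ]
Multiply R3 by -1/2.
  [ 1  -4  -1  2 ]
  [ 0   0   1  0 ]
  [ 0   0   0  1 ]
Subtract 2 times R3 from R1.
  [ 1  -4  -1  0 ]
  [ 0   0   1  0 ]
  [ 0   0   0  1 ]
Add R2 to R1.
  [ 1  -4  0  0 ]
  [ 0   0  1  0 ]
  [ 0   0  0  1 ]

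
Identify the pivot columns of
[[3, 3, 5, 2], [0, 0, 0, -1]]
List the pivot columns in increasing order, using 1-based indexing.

1, 4

R1 → 1/3·R1
  [ 1  1  5/3  2/3 ]
  [ 0  0    0   -1 ]
R2 → -1·R2
  [ 1  1  5/3  2/3 ]
  [ 0  0    0    1 ]
R1 → R1 − 2/3·R2
  [ 1  1  5/3  0 ]
  [ 0  0    0  1 ]
Pivot columns are the columns containing a leading 1.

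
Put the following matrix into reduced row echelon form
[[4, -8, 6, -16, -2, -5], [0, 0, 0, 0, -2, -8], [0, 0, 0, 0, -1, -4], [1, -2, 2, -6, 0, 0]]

[[1, -2, 0, 2, 0, 3], [0, 0, 1, -4, 0, -3/2], [0, 0, 0, 0, 1, 4], [0, 0, 0, 0, 0, 0]]

r1 -> 1/4·r1
  [ 1  -2  3/2  -4  -1/2  -5/4 ]
  [ 0   0    0   0    -2    -8 ]
  [ 0   0    0   0    -1    -4 ]
  [ 1  -2    2  -6     0     0 ]
r4 -> r4 − r1
  [ 1  -2  3/2  -4  -1/2  -5/4 ]
  [ 0   0    0   0    -2    -8 ]
  [ 0   0    0   0    -1    -4 ]
  [ 0   0  1/2  -2   1/2   5/4 ]
r2 <-> r4
  [ 1  -2  3/2  -4  -1/2  -5/4 ]
  [ 0   0  1/2  -2   1/2   5/4 ]
  [ 0   0    0   0    -1    -4 ]
  [ 0   0    0   0    -2    -8 ]
r2 -> 2·r2
  [ 1  -2  3/2  -4  -1/2  -5/4 ]
  [ 0   0    1  -4     1   5/2 ]
  [ 0   0    0   0    -1    -4 ]
  [ 0   0    0   0    -2    -8 ]
r3 -> -1·r3
  [ 1  -2  3/2  -4  -1/2  -5/4 ]
  [ 0   0    1  -4     1   5/2 ]
  [ 0   0    0   0     1     4 ]
  [ 0   0    0   0    -2    -8 ]
r4 -> r4 + 2·r3
  [ 1  -2  3/2  -4  -1/2  -5/4 ]
  [ 0   0    1  -4     1   5/2 ]
  [ 0   0    0   0     1     4 ]
  [ 0   0    0   0     0     0 ]
r2 -> r2 − r3
  [ 1  -2  3/2  -4  -1/2  -5/4 ]
  [ 0   0    1  -4     0  -3/2 ]
  [ 0   0    0   0     1     4 ]
  [ 0   0    0   0     0     0 ]
r1 -> r1 + 1/2·r3
  [ 1  -2  3/2  -4  0   3/4 ]
  [ 0   0    1  -4  0  -3/2 ]
  [ 0   0    0   0  1     4 ]
  [ 0   0    0   0  0     0 ]
r1 -> r1 − 3/2·r2
  [ 1  -2  0   2  0     3 ]
  [ 0   0  1  -4  0  -3/2 ]
  [ 0   0  0   0  1     4 ]
  [ 0   0  0   0  0     0 ]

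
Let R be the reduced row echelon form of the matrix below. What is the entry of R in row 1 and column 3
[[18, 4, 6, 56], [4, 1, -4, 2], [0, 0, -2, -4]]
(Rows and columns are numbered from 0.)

2

Multiply ρ1 by 1/18.
Subtract 4 times ρ1 from ρ2.
Multiply ρ2 by 9.
Multiply ρ3 by -1/2.
Add 48 times ρ3 to ρ2.
Subtract 1/3 times ρ3 from ρ1.
Subtract 2/9 times ρ2 from ρ1.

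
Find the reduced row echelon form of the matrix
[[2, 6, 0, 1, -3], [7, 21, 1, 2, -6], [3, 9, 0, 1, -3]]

[[1, 3, 0, 0, 0], [0, 0, 1, 0, 0], [0, 0, 0, 1, -3]]

ρ1 := 1/2·ρ1
  [ 1   3  0  1/2  -3/2 ]
  [ 7  21  1    2    -6 ]
  [ 3   9  0    1    -3 ]
ρ2 := ρ2 − 7·ρ1
  [ 1  3  0   1/2  -3/2 ]
  [ 0  0  1  -3/2   9/2 ]
  [ 3  9  0     1    -3 ]
ρ3 := ρ3 − 3·ρ1
  [ 1  3  0   1/2  -3/2 ]
  [ 0  0  1  -3/2   9/2 ]
  [ 0  0  0  -1/2   3/2 ]
ρ3 := -2·ρ3
  [ 1  3  0   1/2  -3/2 ]
  [ 0  0  1  -3/2   9/2 ]
  [ 0  0  0     1    -3 ]
ρ2 := ρ2 + 3/2·ρ3
  [ 1  3  0  1/2  -3/2 ]
  [ 0  0  1    0     0 ]
  [ 0  0  0    1    -3 ]
ρ1 := ρ1 − 1/2·ρ3
  [ 1  3  0  0   0 ]
  [ 0  0  1  0   0 ]
  [ 0  0  0  1  -3 ]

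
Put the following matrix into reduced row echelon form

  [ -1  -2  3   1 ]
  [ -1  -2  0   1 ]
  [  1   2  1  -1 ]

r1 -> -1·r1
  [  1   2  -3  -1 ]
  [ -1  -2   0   1 ]
  [  1   2   1  -1 ]
r2 -> r2 + r1
  [ 1  2  -3  -1 ]
  [ 0  0  -3   0 ]
  [ 1  2   1  -1 ]
r3 -> r3 − r1
  [ 1  2  -3  -1 ]
  [ 0  0  -3   0 ]
  [ 0  0   4   0 ]
r2 -> -1/3·r2
  [ 1  2  -3  -1 ]
  [ 0  0   1   0 ]
  [ 0  0   4   0 ]
r3 -> r3 − 4·r2
  [ 1  2  -3  -1 ]
  [ 0  0   1   0 ]
  [ 0  0   0   0 ]
r1 -> r1 + 3·r2
  [ 1  2  0  -1 ]
  [ 0  0  1   0 ]
  [ 0  0  0   0 ]

[[1, 2, 0, -1], [0, 0, 1, 0], [0, 0, 0, 0]]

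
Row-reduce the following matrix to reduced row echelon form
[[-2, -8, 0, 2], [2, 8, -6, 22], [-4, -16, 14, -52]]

R1 ← -1/2·R1
  [  1    4   0   -1 ]
  [  2    8  -6   22 ]
  [ -4  -16  14  -52 ]
R2 ← R2 − 2·R1
  [  1    4   0   -1 ]
  [  0    0  -6   24 ]
  [ -4  -16  14  -52 ]
R3 ← R3 + 4·R1
  [ 1  4   0   -1 ]
  [ 0  0  -6   24 ]
  [ 0  0  14  -56 ]
R2 ← -1/6·R2
  [ 1  4   0   -1 ]
  [ 0  0   1   -4 ]
  [ 0  0  14  -56 ]
R3 ← R3 − 14·R2
  [ 1  4  0  -1 ]
  [ 0  0  1  -4 ]
  [ 0  0  0   0 ]

[[1, 4, 0, -1], [0, 0, 1, -4], [0, 0, 0, 0]]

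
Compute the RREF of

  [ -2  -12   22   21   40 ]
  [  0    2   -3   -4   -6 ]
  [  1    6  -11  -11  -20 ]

Multiply R1 by -1/2.
  [ 1  6  -11  -21/2  -20 ]
  [ 0  2   -3     -4   -6 ]
  [ 1  6  -11    -11  -20 ]
Subtract R1 from R3.
  [ 1  6  -11  -21/2  -20 ]
  [ 0  2   -3     -4   -6 ]
  [ 0  0    0   -1/2    0 ]
Multiply R2 by 1/2.
  [ 1  6   -11  -21/2  -20 ]
  [ 0  1  -3/2     -2   -3 ]
  [ 0  0     0   -1/2    0 ]
Multiply R3 by -2.
  [ 1  6   -11  -21/2  -20 ]
  [ 0  1  -3/2     -2   -3 ]
  [ 0  0     0      1    0 ]
Add 2 times R3 to R2.
  [ 1  6   -11  -21/2  -20 ]
  [ 0  1  -3/2      0   -3 ]
  [ 0  0     0      1    0 ]
Add 21/2 times R3 to R1.
  [ 1  6   -11  0  -20 ]
  [ 0  1  -3/2  0   -3 ]
  [ 0  0     0  1    0 ]
Subtract 6 times R2 from R1.
  [ 1  0    -2  0  -2 ]
  [ 0  1  -3/2  0  -3 ]
  [ 0  0     0  1   0 ]

[[1, 0, -2, 0, -2], [0, 1, -3/2, 0, -3], [0, 0, 0, 1, 0]]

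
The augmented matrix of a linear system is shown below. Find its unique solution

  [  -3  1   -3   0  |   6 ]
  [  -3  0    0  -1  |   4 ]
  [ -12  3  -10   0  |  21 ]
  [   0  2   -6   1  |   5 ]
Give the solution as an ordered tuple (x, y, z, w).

(-1, 3, 0, -1)

R1 := -1/3·R1
  [   1  -1/3    1   0  |  -2 ]
  [  -3     0    0  -1  |   4 ]
  [ -12     3  -10   0  |  21 ]
  [   0     2   -6   1  |   5 ]
R2 := R2 + 3·R1
  [   1  -1/3    1   0  |  -2 ]
  [   0    -1    3  -1  |  -2 ]
  [ -12     3  -10   0  |  21 ]
  [   0     2   -6   1  |   5 ]
R3 := R3 + 12·R1
  [ 1  -1/3   1   0  |  -2 ]
  [ 0    -1   3  -1  |  -2 ]
  [ 0    -1   2   0  |  -3 ]
  [ 0     2  -6   1  |   5 ]
R2 := -1·R2
  [ 1  -1/3   1  0  |  -2 ]
  [ 0     1  -3  1  |   2 ]
  [ 0    -1   2  0  |  -3 ]
  [ 0     2  -6  1  |   5 ]
R3 := R3 + R2
  [ 1  -1/3   1  0  |  -2 ]
  [ 0     1  -3  1  |   2 ]
  [ 0     0  -1  1  |  -1 ]
  [ 0     2  -6  1  |   5 ]
R4 := R4 − 2·R2
  [ 1  -1/3   1   0  |  -2 ]
  [ 0     1  -3   1  |   2 ]
  [ 0     0  -1   1  |  -1 ]
  [ 0     0   0  -1  |   1 ]
R3 := -1·R3
  [ 1  -1/3   1   0  |  -2 ]
  [ 0     1  -3   1  |   2 ]
  [ 0     0   1  -1  |   1 ]
  [ 0     0   0  -1  |   1 ]
R4 := -1·R4
  [ 1  -1/3   1   0  |  -2 ]
  [ 0     1  -3   1  |   2 ]
  [ 0     0   1  -1  |   1 ]
  [ 0     0   0   1  |  -1 ]
R3 := R3 + R4
  [ 1  -1/3   1  0  |  -2 ]
  [ 0     1  -3  1  |   2 ]
  [ 0     0   1  0  |   0 ]
  [ 0     0   0  1  |  -1 ]
R2 := R2 − R4
  [ 1  -1/3   1  0  |  -2 ]
  [ 0     1  -3  0  |   3 ]
  [ 0     0   1  0  |   0 ]
  [ 0     0   0  1  |  -1 ]
R2 := R2 + 3·R3
  [ 1  -1/3  1  0  |  -2 ]
  [ 0     1  0  0  |   3 ]
  [ 0     0  1  0  |   0 ]
  [ 0     0  0  1  |  -1 ]
R1 := R1 − R3
  [ 1  -1/3  0  0  |  -2 ]
  [ 0     1  0  0  |   3 ]
  [ 0     0  1  0  |   0 ]
  [ 0     0  0  1  |  -1 ]
R1 := R1 + 1/3·R2
  [ 1  0  0  0  |  -1 ]
  [ 0  1  0  0  |   3 ]
  [ 0  0  1  0  |   0 ]
  [ 0  0  0  1  |  -1 ]
Reading off the last column: x = -1, y = 3, z = 0, w = -1.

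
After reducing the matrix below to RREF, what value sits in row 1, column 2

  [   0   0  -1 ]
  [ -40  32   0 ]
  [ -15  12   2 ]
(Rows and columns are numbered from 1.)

-4/5

R1 ↔ R2
  [ -40  32   0 ]
  [   0   0  -1 ]
  [ -15  12   2 ]
R1 → -1/40·R1
  [   1  -4/5   0 ]
  [   0     0  -1 ]
  [ -15    12   2 ]
R3 → R3 + 15·R1
  [ 1  -4/5   0 ]
  [ 0     0  -1 ]
  [ 0     0   2 ]
R2 → -1·R2
  [ 1  -4/5  0 ]
  [ 0     0  1 ]
  [ 0     0  2 ]
R3 → R3 − 2·R2
  [ 1  -4/5  0 ]
  [ 0     0  1 ]
  [ 0     0  0 ]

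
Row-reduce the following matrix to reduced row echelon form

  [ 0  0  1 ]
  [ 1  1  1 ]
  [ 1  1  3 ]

[[1, 1, 0], [0, 0, 1], [0, 0, 0]]

Swap R1 and R2.
  [ 1  1  1 ]
  [ 0  0  1 ]
  [ 1  1  3 ]
Subtract R1 from R3.
  [ 1  1  1 ]
  [ 0  0  1 ]
  [ 0  0  2 ]
Subtract 2 times R2 from R3.
  [ 1  1  1 ]
  [ 0  0  1 ]
  [ 0  0  0 ]
Subtract R2 from R1.
  [ 1  1  0 ]
  [ 0  0  1 ]
  [ 0  0  0 ]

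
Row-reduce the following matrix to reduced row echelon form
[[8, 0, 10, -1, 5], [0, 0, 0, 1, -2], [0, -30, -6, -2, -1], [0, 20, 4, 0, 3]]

[[1, 0, 5/4, 0, 0], [0, 1, 1/5, 0, 0], [0, 0, 0, 1, 0], [0, 0, 0, 0, 1]]

R1 := 1/8·R1
  [ 1    0  5/4  -1/8  5/8 ]
  [ 0    0    0     1   -2 ]
  [ 0  -30   -6    -2   -1 ]
  [ 0   20    4     0    3 ]
R2 <-> R3
  [ 1    0  5/4  -1/8  5/8 ]
  [ 0  -30   -6    -2   -1 ]
  [ 0    0    0     1   -2 ]
  [ 0   20    4     0    3 ]
R2 := -1/30·R2
  [ 1   0  5/4  -1/8   5/8 ]
  [ 0   1  1/5  1/15  1/30 ]
  [ 0   0    0     1    -2 ]
  [ 0  20    4     0     3 ]
R4 := R4 − 20·R2
  [ 1  0  5/4  -1/8   5/8 ]
  [ 0  1  1/5  1/15  1/30 ]
  [ 0  0    0     1    -2 ]
  [ 0  0    0  -4/3   7/3 ]
R4 := R4 + 4/3·R3
  [ 1  0  5/4  -1/8   5/8 ]
  [ 0  1  1/5  1/15  1/30 ]
  [ 0  0    0     1    -2 ]
  [ 0  0    0     0  -1/3 ]
R4 := -3·R4
  [ 1  0  5/4  -1/8   5/8 ]
  [ 0  1  1/5  1/15  1/30 ]
  [ 0  0    0     1    -2 ]
  [ 0  0    0     0     1 ]
R3 := R3 + 2·R4
  [ 1  0  5/4  -1/8   5/8 ]
  [ 0  1  1/5  1/15  1/30 ]
  [ 0  0    0     1     0 ]
  [ 0  0    0     0     1 ]
R2 := R2 − 1/30·R4
  [ 1  0  5/4  -1/8  5/8 ]
  [ 0  1  1/5  1/15    0 ]
  [ 0  0    0     1    0 ]
  [ 0  0    0     0    1 ]
R1 := R1 − 5/8·R4
  [ 1  0  5/4  -1/8  0 ]
  [ 0  1  1/5  1/15  0 ]
  [ 0  0    0     1  0 ]
  [ 0  0    0     0  1 ]
R2 := R2 − 1/15·R3
  [ 1  0  5/4  -1/8  0 ]
  [ 0  1  1/5     0  0 ]
  [ 0  0    0     1  0 ]
  [ 0  0    0     0  1 ]
R1 := R1 + 1/8·R3
  [ 1  0  5/4  0  0 ]
  [ 0  1  1/5  0  0 ]
  [ 0  0    0  1  0 ]
  [ 0  0    0  0  1 ]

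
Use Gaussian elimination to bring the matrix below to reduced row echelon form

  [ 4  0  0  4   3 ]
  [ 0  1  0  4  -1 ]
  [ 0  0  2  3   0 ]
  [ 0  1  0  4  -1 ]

[[1, 0, 0, 1, 3/4], [0, 1, 0, 4, -1], [0, 0, 1, 3/2, 0], [0, 0, 0, 0, 0]]

R1 → 1/4·R1
  [ 1  0  0  1  3/4 ]
  [ 0  1  0  4   -1 ]
  [ 0  0  2  3    0 ]
  [ 0  1  0  4   -1 ]
R4 → R4 − R2
  [ 1  0  0  1  3/4 ]
  [ 0  1  0  4   -1 ]
  [ 0  0  2  3    0 ]
  [ 0  0  0  0    0 ]
R3 → 1/2·R3
  [ 1  0  0    1  3/4 ]
  [ 0  1  0    4   -1 ]
  [ 0  0  1  3/2    0 ]
  [ 0  0  0    0    0 ]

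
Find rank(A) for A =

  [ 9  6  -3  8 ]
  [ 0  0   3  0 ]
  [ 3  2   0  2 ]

rank = 3

R1 ← 1/9·R1
  [ 1  2/3  -1/3  8/9 ]
  [ 0    0     3    0 ]
  [ 3    2     0    2 ]
R3 ← R3 − 3·R1
  [ 1  2/3  -1/3   8/9 ]
  [ 0    0     3     0 ]
  [ 0    0     1  -2/3 ]
R2 ← 1/3·R2
  [ 1  2/3  -1/3   8/9 ]
  [ 0    0     1     0 ]
  [ 0    0     1  -2/3 ]
R3 ← R3 − R2
  [ 1  2/3  -1/3   8/9 ]
  [ 0    0     1     0 ]
  [ 0    0     0  -2/3 ]
R3 ← -3/2·R3
  [ 1  2/3  -1/3  8/9 ]
  [ 0    0     1    0 ]
  [ 0    0     0    1 ]
R1 ← R1 − 8/9·R3
  [ 1  2/3  -1/3  0 ]
  [ 0    0     1  0 ]
  [ 0    0     0  1 ]
R1 ← R1 + 1/3·R2
  [ 1  2/3  0  0 ]
  [ 0    0  1  0 ]
  [ 0    0  0  1 ]
The reduced form has 3 nonzero rows.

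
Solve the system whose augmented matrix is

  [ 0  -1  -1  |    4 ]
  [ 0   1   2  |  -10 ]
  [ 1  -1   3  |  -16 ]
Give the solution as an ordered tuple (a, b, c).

(4, 2, -6)

R1 <-> R3
  [ 1  -1   3  |  -16 ]
  [ 0   1   2  |  -10 ]
  [ 0  -1  -1  |    4 ]
R3 -> R3 + R2
  [ 1  -1  3  |  -16 ]
  [ 0   1  2  |  -10 ]
  [ 0   0  1  |   -6 ]
R2 -> R2 − 2·R3
  [ 1  -1  3  |  -16 ]
  [ 0   1  0  |    2 ]
  [ 0   0  1  |   -6 ]
R1 -> R1 − 3·R3
  [ 1  -1  0  |   2 ]
  [ 0   1  0  |   2 ]
  [ 0   0  1  |  -6 ]
R1 -> R1 + R2
  [ 1  0  0  |   4 ]
  [ 0  1  0  |   2 ]
  [ 0  0  1  |  -6 ]
Reading off the last column: a = 4, b = 2, c = -6.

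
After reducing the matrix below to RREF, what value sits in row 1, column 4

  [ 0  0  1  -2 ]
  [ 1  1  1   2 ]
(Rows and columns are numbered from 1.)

R1 <-> R2
  [ 1  1  1   2 ]
  [ 0  0  1  -2 ]
R1 → R1 − R2
  [ 1  1  0   4 ]
  [ 0  0  1  -2 ]

4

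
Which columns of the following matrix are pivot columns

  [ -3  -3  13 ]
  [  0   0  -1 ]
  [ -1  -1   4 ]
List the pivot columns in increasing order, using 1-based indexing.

1, 3

R1 := -1/3·R1
R3 := R3 + R1
R2 := -1·R2
R3 := R3 + 1/3·R2
R1 := R1 + 13/3·R2
Pivot columns are the columns containing a leading 1.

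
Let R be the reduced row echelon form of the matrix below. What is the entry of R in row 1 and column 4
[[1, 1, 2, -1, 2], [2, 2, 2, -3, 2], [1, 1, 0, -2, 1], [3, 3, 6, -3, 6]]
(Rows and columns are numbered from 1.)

R2 -> R2 − 2·R1
  [ 1  1   2  -1   2 ]
  [ 0  0  -2  -1  -2 ]
  [ 1  1   0  -2   1 ]
  [ 3  3   6  -3   6 ]
R3 -> R3 − R1
  [ 1  1   2  -1   2 ]
  [ 0  0  -2  -1  -2 ]
  [ 0  0  -2  -1  -1 ]
  [ 3  3   6  -3   6 ]
R4 -> R4 − 3·R1
  [ 1  1   2  -1   2 ]
  [ 0  0  -2  -1  -2 ]
  [ 0  0  -2  -1  -1 ]
  [ 0  0   0   0   0 ]
R2 -> -1/2·R2
  [ 1  1   2   -1   2 ]
  [ 0  0   1  1/2   1 ]
  [ 0  0  -2   -1  -1 ]
  [ 0  0   0    0   0 ]
R3 -> R3 + 2·R2
  [ 1  1  2   -1  2 ]
  [ 0  0  1  1/2  1 ]
  [ 0  0  0    0  1 ]
  [ 0  0  0    0  0 ]
R2 -> R2 − R3
  [ 1  1  2   -1  2 ]
  [ 0  0  1  1/2  0 ]
  [ 0  0  0    0  1 ]
  [ 0  0  0    0  0 ]
R1 -> R1 − 2·R3
  [ 1  1  2   -1  0 ]
  [ 0  0  1  1/2  0 ]
  [ 0  0  0    0  1 ]
  [ 0  0  0    0  0 ]
R1 -> R1 − 2·R2
  [ 1  1  0   -2  0 ]
  [ 0  0  1  1/2  0 ]
  [ 0  0  0    0  1 ]
  [ 0  0  0    0  0 ]

-2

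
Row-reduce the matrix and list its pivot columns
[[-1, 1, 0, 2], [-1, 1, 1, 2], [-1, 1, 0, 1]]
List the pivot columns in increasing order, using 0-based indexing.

0, 2, 3

R1 → -1·R1
  [  1  -1  0  -2 ]
  [ -1   1  1   2 ]
  [ -1   1  0   1 ]
R2 → R2 + R1
  [  1  -1  0  -2 ]
  [  0   0  1   0 ]
  [ -1   1  0   1 ]
R3 → R3 + R1
  [ 1  -1  0  -2 ]
  [ 0   0  1   0 ]
  [ 0   0  0  -1 ]
R3 → -1·R3
  [ 1  -1  0  -2 ]
  [ 0   0  1   0 ]
  [ 0   0  0   1 ]
R1 → R1 + 2·R3
  [ 1  -1  0  0 ]
  [ 0   0  1  0 ]
  [ 0   0  0  1 ]
Pivot columns are the columns containing a leading 1.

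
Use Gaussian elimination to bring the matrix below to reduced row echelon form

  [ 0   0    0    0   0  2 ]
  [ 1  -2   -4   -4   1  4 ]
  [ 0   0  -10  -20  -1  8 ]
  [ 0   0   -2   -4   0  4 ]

[[1, -2, 0, 4, 0, 0], [0, 0, 1, 2, 0, 0], [0, 0, 0, 0, 1, 0], [0, 0, 0, 0, 0, 1]]

R1 <=> R2
  [ 1  -2   -4   -4   1  4 ]
  [ 0   0    0    0   0  2 ]
  [ 0   0  -10  -20  -1  8 ]
  [ 0   0   -2   -4   0  4 ]
R2 <=> R3
  [ 1  -2   -4   -4   1  4 ]
  [ 0   0  -10  -20  -1  8 ]
  [ 0   0    0    0   0  2 ]
  [ 0   0   -2   -4   0  4 ]
R2 ← -1/10·R2
  [ 1  -2  -4  -4     1     4 ]
  [ 0   0   1   2  1/10  -4/5 ]
  [ 0   0   0   0     0     2 ]
  [ 0   0  -2  -4     0     4 ]
R4 ← R4 + 2·R2
  [ 1  -2  -4  -4     1     4 ]
  [ 0   0   1   2  1/10  -4/5 ]
  [ 0   0   0   0     0     2 ]
  [ 0   0   0   0   1/5  12/5 ]
R3 <=> R4
  [ 1  -2  -4  -4     1     4 ]
  [ 0   0   1   2  1/10  -4/5 ]
  [ 0   0   0   0   1/5  12/5 ]
  [ 0   0   0   0     0     2 ]
R3 ← 5·R3
  [ 1  -2  -4  -4     1     4 ]
  [ 0   0   1   2  1/10  -4/5 ]
  [ 0   0   0   0     1    12 ]
  [ 0   0   0   0     0     2 ]
R4 ← 1/2·R4
  [ 1  -2  -4  -4     1     4 ]
  [ 0   0   1   2  1/10  -4/5 ]
  [ 0   0   0   0     1    12 ]
  [ 0   0   0   0     0     1 ]
R3 ← R3 − 12·R4
  [ 1  -2  -4  -4     1     4 ]
  [ 0   0   1   2  1/10  -4/5 ]
  [ 0   0   0   0     1     0 ]
  [ 0   0   0   0     0     1 ]
R2 ← R2 + 4/5·R4
  [ 1  -2  -4  -4     1  4 ]
  [ 0   0   1   2  1/10  0 ]
  [ 0   0   0   0     1  0 ]
  [ 0   0   0   0     0  1 ]
R1 ← R1 − 4·R4
  [ 1  -2  -4  -4     1  0 ]
  [ 0   0   1   2  1/10  0 ]
  [ 0   0   0   0     1  0 ]
  [ 0   0   0   0     0  1 ]
R2 ← R2 − 1/10·R3
  [ 1  -2  -4  -4  1  0 ]
  [ 0   0   1   2  0  0 ]
  [ 0   0   0   0  1  0 ]
  [ 0   0   0   0  0  1 ]
R1 ← R1 − R3
  [ 1  -2  -4  -4  0  0 ]
  [ 0   0   1   2  0  0 ]
  [ 0   0   0   0  1  0 ]
  [ 0   0   0   0  0  1 ]
R1 ← R1 + 4·R2
  [ 1  -2  0  4  0  0 ]
  [ 0   0  1  2  0  0 ]
  [ 0   0  0  0  1  0 ]
  [ 0   0  0  0  0  1 ]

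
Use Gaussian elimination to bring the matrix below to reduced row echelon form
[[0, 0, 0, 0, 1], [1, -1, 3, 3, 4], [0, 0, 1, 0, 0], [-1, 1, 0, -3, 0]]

[[1, -1, 0, 3, 0], [0, 0, 1, 0, 0], [0, 0, 0, 0, 1], [0, 0, 0, 0, 0]]

R1 <-> R2
R4 -> R4 + R1
R2 <-> R3
R4 -> R4 − 3·R2
R4 -> R4 − 4·R3
R1 -> R1 − 4·R3
R1 -> R1 − 3·R2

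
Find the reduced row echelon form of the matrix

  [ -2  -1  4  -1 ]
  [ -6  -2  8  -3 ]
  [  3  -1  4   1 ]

r1 → -1/2·r1
  [  1  1/2  -2  1/2 ]
  [ -6   -2   8   -3 ]
  [  3   -1   4    1 ]
r2 → r2 + 6·r1
  [ 1  1/2  -2  1/2 ]
  [ 0    1  -4    0 ]
  [ 3   -1   4    1 ]
r3 → r3 − 3·r1
  [ 1   1/2  -2   1/2 ]
  [ 0     1  -4     0 ]
  [ 0  -5/2  10  -1/2 ]
r3 → r3 + 5/2·r2
  [ 1  1/2  -2   1/2 ]
  [ 0    1  -4     0 ]
  [ 0    0   0  -1/2 ]
r3 → -2·r3
  [ 1  1/2  -2  1/2 ]
  [ 0    1  -4    0 ]
  [ 0    0   0    1 ]
r1 → r1 − 1/2·r3
  [ 1  1/2  -2  0 ]
  [ 0    1  -4  0 ]
  [ 0    0   0  1 ]
r1 → r1 − 1/2·r2
  [ 1  0   0  0 ]
  [ 0  1  -4  0 ]
  [ 0  0   0  1 ]

[[1, 0, 0, 0], [0, 1, -4, 0], [0, 0, 0, 1]]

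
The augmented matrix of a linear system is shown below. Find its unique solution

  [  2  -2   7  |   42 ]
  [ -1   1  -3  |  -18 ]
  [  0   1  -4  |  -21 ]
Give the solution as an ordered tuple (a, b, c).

(3, 3, 6)

ρ1 := 1/2·ρ1
  [  1  -1  7/2  |   21 ]
  [ -1   1   -3  |  -18 ]
  [  0   1   -4  |  -21 ]
ρ2 := ρ2 + ρ1
  [ 1  -1  7/2  |   21 ]
  [ 0   0  1/2  |    3 ]
  [ 0   1   -4  |  -21 ]
ρ2 <-> ρ3
  [ 1  -1  7/2  |   21 ]
  [ 0   1   -4  |  -21 ]
  [ 0   0  1/2  |    3 ]
ρ3 := 2·ρ3
  [ 1  -1  7/2  |   21 ]
  [ 0   1   -4  |  -21 ]
  [ 0   0    1  |    6 ]
ρ2 := ρ2 + 4·ρ3
  [ 1  -1  7/2  |  21 ]
  [ 0   1    0  |   3 ]
  [ 0   0    1  |   6 ]
ρ1 := ρ1 − 7/2·ρ3
  [ 1  -1  0  |  0 ]
  [ 0   1  0  |  3 ]
  [ 0   0  1  |  6 ]
ρ1 := ρ1 + ρ2
  [ 1  0  0  |  3 ]
  [ 0  1  0  |  3 ]
  [ 0  0  1  |  6 ]
Reading off the last column: a = 3, b = 3, c = 6.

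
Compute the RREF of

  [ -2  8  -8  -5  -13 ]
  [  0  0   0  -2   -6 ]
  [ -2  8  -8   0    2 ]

R1 → -1/2·R1
R3 → R3 + 2·R1
R2 → -1/2·R2
R3 → R3 − 5·R2
R1 → R1 − 5/2·R2

[[1, -4, 4, 0, -1], [0, 0, 0, 1, 3], [0, 0, 0, 0, 0]]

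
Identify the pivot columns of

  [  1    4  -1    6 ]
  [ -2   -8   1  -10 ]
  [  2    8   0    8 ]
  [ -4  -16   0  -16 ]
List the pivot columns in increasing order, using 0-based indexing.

Add 2 times R1 to R2.
Subtract 2 times R1 from R3.
Add 4 times R1 to R4.
Multiply R2 by -1.
Subtract 2 times R2 from R3.
Add 4 times R2 to R4.
Add R2 to R1.
Pivot columns are the columns containing a leading 1.

0, 2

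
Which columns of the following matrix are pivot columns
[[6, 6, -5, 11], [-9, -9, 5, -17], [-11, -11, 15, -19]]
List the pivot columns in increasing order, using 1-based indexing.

r1 := 1/6·r1
  [   1    1  -5/6  11/6 ]
  [  -9   -9     5   -17 ]
  [ -11  -11    15   -19 ]
r2 := r2 + 9·r1
  [   1    1  -5/6  11/6 ]
  [   0    0  -5/2  -1/2 ]
  [ -11  -11    15   -19 ]
r3 := r3 + 11·r1
  [ 1  1  -5/6  11/6 ]
  [ 0  0  -5/2  -1/2 ]
  [ 0  0  35/6   7/6 ]
r2 := -2/5·r2
  [ 1  1  -5/6  11/6 ]
  [ 0  0     1   1/5 ]
  [ 0  0  35/6   7/6 ]
r3 := r3 − 35/6·r2
  [ 1  1  -5/6  11/6 ]
  [ 0  0     1   1/5 ]
  [ 0  0     0     0 ]
r1 := r1 + 5/6·r2
  [ 1  1  0    2 ]
  [ 0  0  1  1/5 ]
  [ 0  0  0    0 ]
Pivot columns are the columns containing a leading 1.

1, 3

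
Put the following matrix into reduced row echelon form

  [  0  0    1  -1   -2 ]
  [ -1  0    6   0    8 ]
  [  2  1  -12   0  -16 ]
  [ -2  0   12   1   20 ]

[[1, 0, 0, 0, 4], [0, 1, 0, 0, 0], [0, 0, 1, 0, 2], [0, 0, 0, 1, 4]]

Swap r1 and r2.
  [ -1  0    6   0    8 ]
  [  0  0    1  -1   -2 ]
  [  2  1  -12   0  -16 ]
  [ -2  0   12   1   20 ]
Multiply r1 by -1.
  [  1  0   -6   0   -8 ]
  [  0  0    1  -1   -2 ]
  [  2  1  -12   0  -16 ]
  [ -2  0   12   1   20 ]
Subtract 2 times r1 from r3.
  [  1  0  -6   0  -8 ]
  [  0  0   1  -1  -2 ]
  [  0  1   0   0   0 ]
  [ -2  0  12   1  20 ]
Add 2 times r1 to r4.
  [ 1  0  -6   0  -8 ]
  [ 0  0   1  -1  -2 ]
  [ 0  1   0   0   0 ]
  [ 0  0   0   1   4 ]
Swap r2 and r3.
  [ 1  0  -6   0  -8 ]
  [ 0  1   0   0   0 ]
  [ 0  0   1  -1  -2 ]
  [ 0  0   0   1   4 ]
Add r4 to r3.
  [ 1  0  -6  0  -8 ]
  [ 0  1   0  0   0 ]
  [ 0  0   1  0   2 ]
  [ 0  0   0  1   4 ]
Add 6 times r3 to r1.
  [ 1  0  0  0  4 ]
  [ 0  1  0  0  0 ]
  [ 0  0  1  0  2 ]
  [ 0  0  0  1  4 ]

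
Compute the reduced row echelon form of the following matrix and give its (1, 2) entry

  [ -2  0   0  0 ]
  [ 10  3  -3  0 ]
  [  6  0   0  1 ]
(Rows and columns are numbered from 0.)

R1 ← -1/2·R1
  [  1  0   0  0 ]
  [ 10  3  -3  0 ]
  [  6  0   0  1 ]
R2 ← R2 − 10·R1
  [ 1  0   0  0 ]
  [ 0  3  -3  0 ]
  [ 6  0   0  1 ]
R3 ← R3 − 6·R1
  [ 1  0   0  0 ]
  [ 0  3  -3  0 ]
  [ 0  0   0  1 ]
R2 ← 1/3·R2
  [ 1  0   0  0 ]
  [ 0  1  -1  0 ]
  [ 0  0   0  1 ]

-1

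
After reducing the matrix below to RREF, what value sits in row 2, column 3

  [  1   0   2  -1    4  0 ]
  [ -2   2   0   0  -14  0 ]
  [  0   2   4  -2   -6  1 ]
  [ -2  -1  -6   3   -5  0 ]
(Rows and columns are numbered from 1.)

2

ρ2 := ρ2 + 2·ρ1
  [  1   0   2  -1   4  0 ]
  [  0   2   4  -2  -6  0 ]
  [  0   2   4  -2  -6  1 ]
  [ -2  -1  -6   3  -5  0 ]
ρ4 := ρ4 + 2·ρ1
  [ 1   0   2  -1   4  0 ]
  [ 0   2   4  -2  -6  0 ]
  [ 0   2   4  -2  -6  1 ]
  [ 0  -1  -2   1   3  0 ]
ρ2 := 1/2·ρ2
  [ 1   0   2  -1   4  0 ]
  [ 0   1   2  -1  -3  0 ]
  [ 0   2   4  -2  -6  1 ]
  [ 0  -1  -2   1   3  0 ]
ρ3 := ρ3 − 2·ρ2
  [ 1   0   2  -1   4  0 ]
  [ 0   1   2  -1  -3  0 ]
  [ 0   0   0   0   0  1 ]
  [ 0  -1  -2   1   3  0 ]
ρ4 := ρ4 + ρ2
  [ 1  0  2  -1   4  0 ]
  [ 0  1  2  -1  -3  0 ]
  [ 0  0  0   0   0  1 ]
  [ 0  0  0   0   0  0 ]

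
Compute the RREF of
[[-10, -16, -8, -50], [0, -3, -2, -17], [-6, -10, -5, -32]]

ρ1 ← -1/10·ρ1
  [  1  8/5  4/5    5 ]
  [  0   -3   -2  -17 ]
  [ -6  -10   -5  -32 ]
ρ3 ← ρ3 + 6·ρ1
  [ 1   8/5   4/5    5 ]
  [ 0    -3    -2  -17 ]
  [ 0  -2/5  -1/5   -2 ]
ρ2 ← -1/3·ρ2
  [ 1   8/5   4/5     5 ]
  [ 0     1   2/3  17/3 ]
  [ 0  -2/5  -1/5    -2 ]
ρ3 ← ρ3 + 2/5·ρ2
  [ 1  8/5   4/5     5 ]
  [ 0    1   2/3  17/3 ]
  [ 0    0  1/15  4/15 ]
ρ3 ← 15·ρ3
  [ 1  8/5  4/5     5 ]
  [ 0    1  2/3  17/3 ]
  [ 0    0    1     4 ]
ρ2 ← ρ2 − 2/3·ρ3
  [ 1  8/5  4/5  5 ]
  [ 0    1    0  3 ]
  [ 0    0    1  4 ]
ρ1 ← ρ1 − 4/5·ρ3
  [ 1  8/5  0  9/5 ]
  [ 0    1  0    3 ]
  [ 0    0  1    4 ]
ρ1 ← ρ1 − 8/5·ρ2
  [ 1  0  0  -3 ]
  [ 0  1  0   3 ]
  [ 0  0  1   4 ]

[[1, 0, 0, -3], [0, 1, 0, 3], [0, 0, 1, 4]]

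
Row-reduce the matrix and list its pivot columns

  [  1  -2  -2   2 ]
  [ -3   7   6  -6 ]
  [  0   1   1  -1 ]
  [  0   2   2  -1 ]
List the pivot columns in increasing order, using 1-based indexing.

1, 2, 3, 4

Add 3 times R1 to R2.
  [ 1  -2  -2   2 ]
  [ 0   1   0   0 ]
  [ 0   1   1  -1 ]
  [ 0   2   2  -1 ]
Subtract R2 from R3.
  [ 1  -2  -2   2 ]
  [ 0   1   0   0 ]
  [ 0   0   1  -1 ]
  [ 0   2   2  -1 ]
Subtract 2 times R2 from R4.
  [ 1  -2  -2   2 ]
  [ 0   1   0   0 ]
  [ 0   0   1  -1 ]
  [ 0   0   2  -1 ]
Subtract 2 times R3 from R4.
  [ 1  -2  -2   2 ]
  [ 0   1   0   0 ]
  [ 0   0   1  -1 ]
  [ 0   0   0   1 ]
Add R4 to R3.
  [ 1  -2  -2  2 ]
  [ 0   1   0  0 ]
  [ 0   0   1  0 ]
  [ 0   0   0  1 ]
Subtract 2 times R4 from R1.
  [ 1  -2  -2  0 ]
  [ 0   1   0  0 ]
  [ 0   0   1  0 ]
  [ 0   0   0  1 ]
Add 2 times R3 to R1.
  [ 1  -2  0  0 ]
  [ 0   1  0  0 ]
  [ 0   0  1  0 ]
  [ 0   0  0  1 ]
Add 2 times R2 to R1.
  [ 1  0  0  0 ]
  [ 0  1  0  0 ]
  [ 0  0  1  0 ]
  [ 0  0  0  1 ]
Pivot columns are the columns containing a leading 1.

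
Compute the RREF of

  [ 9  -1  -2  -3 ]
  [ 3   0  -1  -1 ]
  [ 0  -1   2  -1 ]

[[1, 0, 0, -2/3], [0, 1, 0, -1], [0, 0, 1, -1]]

Multiply R1 by 1/9.
  [ 1  -1/9  -2/9  -1/3 ]
  [ 3     0    -1    -1 ]
  [ 0    -1     2    -1 ]
Subtract 3 times R1 from R2.
  [ 1  -1/9  -2/9  -1/3 ]
  [ 0   1/3  -1/3     0 ]
  [ 0    -1     2    -1 ]
Multiply R2 by 3.
  [ 1  -1/9  -2/9  -1/3 ]
  [ 0     1    -1     0 ]
  [ 0    -1     2    -1 ]
Add R2 to R3.
  [ 1  -1/9  -2/9  -1/3 ]
  [ 0     1    -1     0 ]
  [ 0     0     1    -1 ]
Add R3 to R2.
  [ 1  -1/9  -2/9  -1/3 ]
  [ 0     1     0    -1 ]
  [ 0     0     1    -1 ]
Add 2/9 times R3 to R1.
  [ 1  -1/9  0  -5/9 ]
  [ 0     1  0    -1 ]
  [ 0     0  1    -1 ]
Add 1/9 times R2 to R1.
  [ 1  0  0  -2/3 ]
  [ 0  1  0    -1 ]
  [ 0  0  1    -1 ]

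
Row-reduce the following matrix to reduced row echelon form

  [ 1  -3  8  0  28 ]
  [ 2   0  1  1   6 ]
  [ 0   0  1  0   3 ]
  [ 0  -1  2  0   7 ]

R2 → R2 − 2·R1
  [ 1  -3    8  0   28 ]
  [ 0   6  -15  1  -50 ]
  [ 0   0    1  0    3 ]
  [ 0  -1    2  0    7 ]
R2 → 1/6·R2
  [ 1  -3     8    0     28 ]
  [ 0   1  -5/2  1/6  -25/3 ]
  [ 0   0     1    0      3 ]
  [ 0  -1     2    0      7 ]
R4 → R4 + R2
  [ 1  -3     8    0     28 ]
  [ 0   1  -5/2  1/6  -25/3 ]
  [ 0   0     1    0      3 ]
  [ 0   0  -1/2  1/6   -4/3 ]
R4 → R4 + 1/2·R3
  [ 1  -3     8    0     28 ]
  [ 0   1  -5/2  1/6  -25/3 ]
  [ 0   0     1    0      3 ]
  [ 0   0     0  1/6    1/6 ]
R4 → 6·R4
  [ 1  -3     8    0     28 ]
  [ 0   1  -5/2  1/6  -25/3 ]
  [ 0   0     1    0      3 ]
  [ 0   0     0    1      1 ]
R2 → R2 − 1/6·R4
  [ 1  -3     8  0     28 ]
  [ 0   1  -5/2  0  -17/2 ]
  [ 0   0     1  0      3 ]
  [ 0   0     0  1      1 ]
R2 → R2 + 5/2·R3
  [ 1  -3  8  0  28 ]
  [ 0   1  0  0  -1 ]
  [ 0   0  1  0   3 ]
  [ 0   0  0  1   1 ]
R1 → R1 − 8·R3
  [ 1  -3  0  0   4 ]
  [ 0   1  0  0  -1 ]
  [ 0   0  1  0   3 ]
  [ 0   0  0  1   1 ]
R1 → R1 + 3·R2
  [ 1  0  0  0   1 ]
  [ 0  1  0  0  -1 ]
  [ 0  0  1  0   3 ]
  [ 0  0  0  1   1 ]

[[1, 0, 0, 0, 1], [0, 1, 0, 0, -1], [0, 0, 1, 0, 3], [0, 0, 0, 1, 1]]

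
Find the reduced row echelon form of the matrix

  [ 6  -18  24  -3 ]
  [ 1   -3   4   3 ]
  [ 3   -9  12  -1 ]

R1 := 1/6·R1
  [ 1  -3   4  -1/2 ]
  [ 1  -3   4     3 ]
  [ 3  -9  12    -1 ]
R2 := R2 − R1
  [ 1  -3   4  -1/2 ]
  [ 0   0   0   7/2 ]
  [ 3  -9  12    -1 ]
R3 := R3 − 3·R1
  [ 1  -3  4  -1/2 ]
  [ 0   0  0   7/2 ]
  [ 0   0  0   1/2 ]
R2 := 2/7·R2
  [ 1  -3  4  -1/2 ]
  [ 0   0  0     1 ]
  [ 0   0  0   1/2 ]
R3 := R3 − 1/2·R2
  [ 1  -3  4  -1/2 ]
  [ 0   0  0     1 ]
  [ 0   0  0     0 ]
R1 := R1 + 1/2·R2
  [ 1  -3  4  0 ]
  [ 0   0  0  1 ]
  [ 0   0  0  0 ]

[[1, -3, 4, 0], [0, 0, 0, 1], [0, 0, 0, 0]]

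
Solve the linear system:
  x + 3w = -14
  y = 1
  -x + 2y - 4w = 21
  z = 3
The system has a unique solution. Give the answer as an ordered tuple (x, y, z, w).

(1, 1, 3, -5)

Form the augmented matrix and row-reduce:
  [  1  0  0   3  |  -14 ]
  [  0  1  0   0  |    1 ]
  [ -1  2  0  -4  |   21 ]
  [  0  0  1   0  |    3 ]
r3 := r3 + r1
  [ 1  0  0   3  |  -14 ]
  [ 0  1  0   0  |    1 ]
  [ 0  2  0  -1  |    7 ]
  [ 0  0  1   0  |    3 ]
r3 := r3 − 2·r2
  [ 1  0  0   3  |  -14 ]
  [ 0  1  0   0  |    1 ]
  [ 0  0  0  -1  |    5 ]
  [ 0  0  1   0  |    3 ]
r3 <-> r4
  [ 1  0  0   3  |  -14 ]
  [ 0  1  0   0  |    1 ]
  [ 0  0  1   0  |    3 ]
  [ 0  0  0  -1  |    5 ]
r4 := -1·r4
  [ 1  0  0  3  |  -14 ]
  [ 0  1  0  0  |    1 ]
  [ 0  0  1  0  |    3 ]
  [ 0  0  0  1  |   -5 ]
r1 := r1 − 3·r4
  [ 1  0  0  0  |   1 ]
  [ 0  1  0  0  |   1 ]
  [ 0  0  1  0  |   3 ]
  [ 0  0  0  1  |  -5 ]
Reading off the last column: x = 1, y = 1, z = 3, w = -5.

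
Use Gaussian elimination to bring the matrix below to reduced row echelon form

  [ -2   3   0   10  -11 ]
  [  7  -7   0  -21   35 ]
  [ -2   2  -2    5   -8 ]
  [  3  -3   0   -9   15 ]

[[1, 0, 0, 1, 4], [0, 1, 0, 4, -1], [0, 0, 1, 1/2, -1], [0, 0, 0, 0, 0]]

ρ1 ← -1/2·ρ1
  [  1  -3/2   0   -5  11/2 ]
  [  7    -7   0  -21    35 ]
  [ -2     2  -2    5    -8 ]
  [  3    -3   0   -9    15 ]
ρ2 ← ρ2 − 7·ρ1
  [  1  -3/2   0  -5  11/2 ]
  [  0   7/2   0  14  -7/2 ]
  [ -2     2  -2   5    -8 ]
  [  3    -3   0  -9    15 ]
ρ3 ← ρ3 + 2·ρ1
  [ 1  -3/2   0  -5  11/2 ]
  [ 0   7/2   0  14  -7/2 ]
  [ 0    -1  -2  -5     3 ]
  [ 3    -3   0  -9    15 ]
ρ4 ← ρ4 − 3·ρ1
  [ 1  -3/2   0  -5  11/2 ]
  [ 0   7/2   0  14  -7/2 ]
  [ 0    -1  -2  -5     3 ]
  [ 0   3/2   0   6  -3/2 ]
ρ2 ← 2/7·ρ2
  [ 1  -3/2   0  -5  11/2 ]
  [ 0     1   0   4    -1 ]
  [ 0    -1  -2  -5     3 ]
  [ 0   3/2   0   6  -3/2 ]
ρ3 ← ρ3 + ρ2
  [ 1  -3/2   0  -5  11/2 ]
  [ 0     1   0   4    -1 ]
  [ 0     0  -2  -1     2 ]
  [ 0   3/2   0   6  -3/2 ]
ρ4 ← ρ4 − 3/2·ρ2
  [ 1  -3/2   0  -5  11/2 ]
  [ 0     1   0   4    -1 ]
  [ 0     0  -2  -1     2 ]
  [ 0     0   0   0     0 ]
ρ3 ← -1/2·ρ3
  [ 1  -3/2  0   -5  11/2 ]
  [ 0     1  0    4    -1 ]
  [ 0     0  1  1/2    -1 ]
  [ 0     0  0    0     0 ]
ρ1 ← ρ1 + 3/2·ρ2
  [ 1  0  0    1   4 ]
  [ 0  1  0    4  -1 ]
  [ 0  0  1  1/2  -1 ]
  [ 0  0  0    0   0 ]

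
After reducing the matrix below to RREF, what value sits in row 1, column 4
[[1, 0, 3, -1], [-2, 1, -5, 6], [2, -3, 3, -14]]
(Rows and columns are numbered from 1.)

R2 := R2 + 2·R1
  [ 1   0  3   -1 ]
  [ 0   1  1    4 ]
  [ 2  -3  3  -14 ]
R3 := R3 − 2·R1
  [ 1   0   3   -1 ]
  [ 0   1   1    4 ]
  [ 0  -3  -3  -12 ]
R3 := R3 + 3·R2
  [ 1  0  3  -1 ]
  [ 0  1  1   4 ]
  [ 0  0  0   0 ]

-1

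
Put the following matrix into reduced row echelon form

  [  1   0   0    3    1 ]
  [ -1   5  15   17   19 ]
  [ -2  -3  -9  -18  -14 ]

[[1, 0, 0, 3, 1], [0, 1, 3, 4, 4], [0, 0, 0, 0, 0]]

r2 ← r2 + r1
  [  1   0   0    3    1 ]
  [  0   5  15   20   20 ]
  [ -2  -3  -9  -18  -14 ]
r3 ← r3 + 2·r1
  [ 1   0   0    3    1 ]
  [ 0   5  15   20   20 ]
  [ 0  -3  -9  -12  -12 ]
r2 ← 1/5·r2
  [ 1   0   0    3    1 ]
  [ 0   1   3    4    4 ]
  [ 0  -3  -9  -12  -12 ]
r3 ← r3 + 3·r2
  [ 1  0  0  3  1 ]
  [ 0  1  3  4  4 ]
  [ 0  0  0  0  0 ]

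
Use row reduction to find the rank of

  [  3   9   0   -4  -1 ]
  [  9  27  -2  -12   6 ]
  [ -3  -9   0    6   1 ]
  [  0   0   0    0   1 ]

Multiply ρ1 by 1/3.
  [  1   3   0  -4/3  -1/3 ]
  [  9  27  -2   -12     6 ]
  [ -3  -9   0     6     1 ]
  [  0   0   0     0     1 ]
Subtract 9 times ρ1 from ρ2.
  [  1   3   0  -4/3  -1/3 ]
  [  0   0  -2     0     9 ]
  [ -3  -9   0     6     1 ]
  [  0   0   0     0     1 ]
Add 3 times ρ1 to ρ3.
  [ 1  3   0  -4/3  -1/3 ]
  [ 0  0  -2     0     9 ]
  [ 0  0   0     2     0 ]
  [ 0  0   0     0     1 ]
Multiply ρ2 by -1/2.
  [ 1  3  0  -4/3  -1/3 ]
  [ 0  0  1     0  -9/2 ]
  [ 0  0  0     2     0 ]
  [ 0  0  0     0     1 ]
Multiply ρ3 by 1/2.
  [ 1  3  0  -4/3  -1/3 ]
  [ 0  0  1     0  -9/2 ]
  [ 0  0  0     1     0 ]
  [ 0  0  0     0     1 ]
Add 9/2 times ρ4 to ρ2.
  [ 1  3  0  -4/3  -1/3 ]
  [ 0  0  1     0     0 ]
  [ 0  0  0     1     0 ]
  [ 0  0  0     0     1 ]
Add 1/3 times ρ4 to ρ1.
  [ 1  3  0  -4/3  0 ]
  [ 0  0  1     0  0 ]
  [ 0  0  0     1  0 ]
  [ 0  0  0     0  1 ]
Add 4/3 times ρ3 to ρ1.
  [ 1  3  0  0  0 ]
  [ 0  0  1  0  0 ]
  [ 0  0  0  1  0 ]
  [ 0  0  0  0  1 ]
The reduced form has 4 nonzero rows.

rank = 4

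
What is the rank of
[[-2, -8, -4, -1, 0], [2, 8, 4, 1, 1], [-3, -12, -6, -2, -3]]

ρ1 -> -1/2·ρ1
ρ2 -> ρ2 − 2·ρ1
ρ3 -> ρ3 + 3·ρ1
ρ2 <=> ρ3
ρ2 -> -2·ρ2
ρ2 -> ρ2 − 6·ρ3
ρ1 -> ρ1 − 1/2·ρ2
The reduced form has 3 nonzero rows.

rank = 3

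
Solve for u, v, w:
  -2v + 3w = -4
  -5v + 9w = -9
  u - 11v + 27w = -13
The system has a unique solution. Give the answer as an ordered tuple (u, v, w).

(2, 3, 2/3)

Form the augmented matrix and row-reduce:
  [ 0   -2   3  |   -4 ]
  [ 0   -5   9  |   -9 ]
  [ 1  -11  27  |  -13 ]
R1 ↔ R3
  [ 1  -11  27  |  -13 ]
  [ 0   -5   9  |   -9 ]
  [ 0   -2   3  |   -4 ]
R2 -> -1/5·R2
  [ 1  -11    27  |  -13 ]
  [ 0    1  -9/5  |  9/5 ]
  [ 0   -2     3  |   -4 ]
R3 -> R3 + 2·R2
  [ 1  -11    27  |   -13 ]
  [ 0    1  -9/5  |   9/5 ]
  [ 0    0  -3/5  |  -2/5 ]
R3 -> -5/3·R3
  [ 1  -11    27  |  -13 ]
  [ 0    1  -9/5  |  9/5 ]
  [ 0    0     1  |  2/3 ]
R2 -> R2 + 9/5·R3
  [ 1  -11  27  |  -13 ]
  [ 0    1   0  |    3 ]
  [ 0    0   1  |  2/3 ]
R1 -> R1 − 27·R3
  [ 1  -11  0  |  -31 ]
  [ 0    1  0  |    3 ]
  [ 0    0  1  |  2/3 ]
R1 -> R1 + 11·R2
  [ 1  0  0  |    2 ]
  [ 0  1  0  |    3 ]
  [ 0  0  1  |  2/3 ]
Reading off the last column: u = 2, v = 3, w = 2/3.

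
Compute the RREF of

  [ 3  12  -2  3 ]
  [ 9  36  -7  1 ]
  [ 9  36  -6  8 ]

r1 -> 1/3·r1
r2 -> r2 − 9·r1
r3 -> r3 − 9·r1
r2 -> -1·r2
r3 -> -1·r3
r2 -> r2 − 8·r3
r1 -> r1 − r3
r1 -> r1 + 2/3·r2

[[1, 4, 0, 0], [0, 0, 1, 0], [0, 0, 0, 1]]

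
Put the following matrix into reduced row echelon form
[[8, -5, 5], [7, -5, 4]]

[[1, 0, 1], [0, 1, 3/5]]

ρ1 -> 1/8·ρ1
  [ 1  -5/8  5/8 ]
  [ 7    -5    4 ]
ρ2 -> ρ2 − 7·ρ1
  [ 1  -5/8   5/8 ]
  [ 0  -5/8  -3/8 ]
ρ2 -> -8/5·ρ2
  [ 1  -5/8  5/8 ]
  [ 0     1  3/5 ]
ρ1 -> ρ1 + 5/8·ρ2
  [ 1  0    1 ]
  [ 0  1  3/5 ]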